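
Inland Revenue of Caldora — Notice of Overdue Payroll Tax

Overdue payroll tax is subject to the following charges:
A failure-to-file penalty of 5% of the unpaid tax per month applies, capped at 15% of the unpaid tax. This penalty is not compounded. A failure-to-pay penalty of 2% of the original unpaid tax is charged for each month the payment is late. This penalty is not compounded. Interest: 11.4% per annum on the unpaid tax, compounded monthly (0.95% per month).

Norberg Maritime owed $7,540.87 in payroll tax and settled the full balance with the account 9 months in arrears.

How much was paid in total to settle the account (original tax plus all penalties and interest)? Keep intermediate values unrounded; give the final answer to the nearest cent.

$10,699.15

Failure-to-file: 9 × 5% × $7,540.87 = $3,393.39…, capped at 15% × $7,540.87 = $1,131.13…
Failure-to-pay penalty = 2% × $7,540.87 × 9 mo = $1,357.36…
Interest: $7,540.87 × ((1 + 0.0095)^9 − 1) = $7,540.87 × 0.0888221… = $669.7956…
Total = $7,540.87 + $2,488.4871 + $669.7956… = $10,699.15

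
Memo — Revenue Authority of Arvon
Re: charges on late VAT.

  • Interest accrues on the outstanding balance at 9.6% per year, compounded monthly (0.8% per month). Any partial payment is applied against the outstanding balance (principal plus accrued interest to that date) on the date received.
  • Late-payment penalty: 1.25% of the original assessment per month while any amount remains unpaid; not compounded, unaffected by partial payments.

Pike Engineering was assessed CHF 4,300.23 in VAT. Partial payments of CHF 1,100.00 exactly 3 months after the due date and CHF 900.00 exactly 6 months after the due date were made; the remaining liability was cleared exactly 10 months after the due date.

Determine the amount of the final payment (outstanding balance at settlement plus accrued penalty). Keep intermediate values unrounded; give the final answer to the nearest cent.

Balance at month 3: CHF 4,300.2300 × (1 + 0.008)^3 = CHF 4,404.2634…
After CHF 1,100.00 payment: CHF 4,404.2634… − CHF 1,100.00 = CHF 3,304.2634…
Balance at month 6: CHF 3,304.2634… × (1 + 0.008)^3 = CHF 3,384.2018…
After CHF 900.00 payment: CHF 3,384.2018… − CHF 900.00 = CHF 2,484.2018…
Balance at month 10: CHF 2,484.2018… × (1 + 0.008)^4 = CHF 2,564.6553…
Penalty: 10 × 1.25% × CHF 4,300.23 = CHF 537.53…
Final settlement = outstanding balance + penalty = CHF 2,564.6553… + CHF 537.53… = CHF 3,102.18

CHF 3,102.18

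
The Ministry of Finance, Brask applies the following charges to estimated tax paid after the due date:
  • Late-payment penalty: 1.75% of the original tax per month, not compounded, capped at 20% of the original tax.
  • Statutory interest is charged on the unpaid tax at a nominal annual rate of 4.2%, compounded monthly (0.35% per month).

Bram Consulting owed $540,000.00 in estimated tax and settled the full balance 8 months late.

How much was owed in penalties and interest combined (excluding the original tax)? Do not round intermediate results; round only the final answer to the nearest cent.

Penalty: 8 × 1.75% × $540,000.00 = $75,600.00 (below the 20% cap of $108,000.00)
Interest: $540,000.00 × ((1 + 0.0035)^8 − 1) = $540,000.00 × 0.0283454… = $15,306.5222…
Penalties + interest = $75,600.0000 + $15,306.5222… = $90,906.52

$90,906.52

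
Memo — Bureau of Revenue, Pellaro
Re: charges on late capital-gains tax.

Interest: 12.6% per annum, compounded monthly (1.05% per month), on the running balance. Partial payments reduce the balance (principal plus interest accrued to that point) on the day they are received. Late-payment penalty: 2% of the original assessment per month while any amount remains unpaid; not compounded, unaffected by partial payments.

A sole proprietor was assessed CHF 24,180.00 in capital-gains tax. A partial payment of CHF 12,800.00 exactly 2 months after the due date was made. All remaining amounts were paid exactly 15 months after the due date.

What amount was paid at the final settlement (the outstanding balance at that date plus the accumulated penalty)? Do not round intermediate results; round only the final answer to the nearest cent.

CHF 20,873.79

Balance at month 2: CHF 24,180.0000 × (1 + 0.0105)^2 = CHF 24,690.4458…
After CHF 12,800.00 payment: CHF 24,690.4458… − CHF 12,800.00 = CHF 11,890.4458…
Balance at month 15: CHF 11,890.4458… × (1 + 0.0105)^13 = CHF 13,619.7856…
Penalty: 15 × 2% × CHF 24,180.00 = CHF 7,254.00
Final settlement = outstanding balance + penalty = CHF 13,619.7856… + CHF 7,254.00 = CHF 20,873.79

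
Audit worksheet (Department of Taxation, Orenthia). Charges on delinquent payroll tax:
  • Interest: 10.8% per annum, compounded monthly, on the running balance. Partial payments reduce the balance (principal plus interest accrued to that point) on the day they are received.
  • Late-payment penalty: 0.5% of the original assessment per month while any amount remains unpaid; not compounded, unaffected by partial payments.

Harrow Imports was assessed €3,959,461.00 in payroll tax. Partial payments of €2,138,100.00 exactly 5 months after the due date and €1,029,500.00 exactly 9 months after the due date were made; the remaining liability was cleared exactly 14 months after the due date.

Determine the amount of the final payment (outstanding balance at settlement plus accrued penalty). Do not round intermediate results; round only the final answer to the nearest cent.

Monthly rate = 10.8% ÷ 12 = 0.9%
Balance at month 5: €3,959,461.0000 × (1 + 0.009)^5 = €4,140,872.9030…
After €2,138,100.00 payment: €4,140,872.9030… − €2,138,100.00 = €2,002,772.9030…
Balance at month 9: €2,002,772.9030… × (1 + 0.009)^4 = €2,075,851.9284…
After €1,029,500.00 payment: €2,075,851.9284… − €1,029,500.00 = €1,046,351.9284…
Balance at month 14: €1,046,351.9284… × (1 + 0.009)^5 = €1,094,292.9725…
Penalty: 14 × 0.5% × €3,959,461.00 = €277,162.27
Final settlement = outstanding balance + penalty = €1,094,292.9725… + €277,162.27 = €1,371,455.24

€1,371,455.24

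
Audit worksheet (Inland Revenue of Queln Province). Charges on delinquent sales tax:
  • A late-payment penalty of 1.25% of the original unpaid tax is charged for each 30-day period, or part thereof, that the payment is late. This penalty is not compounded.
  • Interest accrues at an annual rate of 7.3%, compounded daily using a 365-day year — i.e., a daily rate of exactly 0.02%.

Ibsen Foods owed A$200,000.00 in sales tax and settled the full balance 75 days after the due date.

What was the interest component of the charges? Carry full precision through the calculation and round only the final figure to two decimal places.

A$3,022.31

Interest: A$200,000.00 × ((1 + 0.0002)^75 − 1) = A$200,000.00 × 0.01511154… = A$3,022.3084…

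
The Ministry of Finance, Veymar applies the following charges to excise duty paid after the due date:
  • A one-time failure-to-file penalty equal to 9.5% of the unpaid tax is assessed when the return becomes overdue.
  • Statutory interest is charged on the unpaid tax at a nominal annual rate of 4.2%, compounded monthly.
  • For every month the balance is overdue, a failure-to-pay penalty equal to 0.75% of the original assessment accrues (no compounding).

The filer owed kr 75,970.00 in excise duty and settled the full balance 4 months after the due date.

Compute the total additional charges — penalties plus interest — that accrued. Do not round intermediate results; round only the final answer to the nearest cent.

kr 10,565.43

Failure-to-file penalty: 9.5% × kr 75,970.00 = kr 7,217.15
Failure-to-pay penalty = 0.75% × kr 75,970.00 × 4 mo = kr 2,279.10
Interest (4.2%/yr ÷ 12 = 0.35%/month): kr 75,970.00 × ((1 + 0.0035)^4 − 1) = kr 1,069.1768…
Penalties + interest = kr 9,496.2500 + kr 1,069.1768… = kr 10,565.43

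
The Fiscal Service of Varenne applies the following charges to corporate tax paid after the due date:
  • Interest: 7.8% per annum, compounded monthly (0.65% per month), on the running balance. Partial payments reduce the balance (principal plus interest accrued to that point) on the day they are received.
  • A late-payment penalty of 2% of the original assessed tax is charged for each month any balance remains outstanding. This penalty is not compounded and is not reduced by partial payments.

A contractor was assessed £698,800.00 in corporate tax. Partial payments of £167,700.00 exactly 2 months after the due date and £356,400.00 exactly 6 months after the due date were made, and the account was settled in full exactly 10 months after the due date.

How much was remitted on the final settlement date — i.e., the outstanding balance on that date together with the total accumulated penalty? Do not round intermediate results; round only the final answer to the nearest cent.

£342,955.36

Balance at month 2: £698,800.0000 × (1 + 0.0065)^2 = £707,913.9243
After £167,700.00 payment: £707,913.9243 − £167,700.00 = £540,213.9243
Balance at month 6: £540,213.9243 × (1 + 0.0065)^4 = £554,397.0250…
After £356,400.00 payment: £554,397.0250… − £356,400.00 = £197,997.0250…
Balance at month 10: £197,997.0250… × (1 + 0.0065)^4 = £203,195.3577…
Penalty: 10 × 2% × £698,800.00 = £139,760.00
Final settlement = outstanding balance + penalty = £203,195.3577… + £139,760.00 = £342,955.36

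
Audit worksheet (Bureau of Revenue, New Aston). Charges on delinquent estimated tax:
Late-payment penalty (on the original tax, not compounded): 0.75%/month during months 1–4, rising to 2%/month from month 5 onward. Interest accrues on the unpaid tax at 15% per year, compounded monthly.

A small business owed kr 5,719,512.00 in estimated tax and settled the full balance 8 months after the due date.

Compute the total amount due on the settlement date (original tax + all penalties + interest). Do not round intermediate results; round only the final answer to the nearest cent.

Penalty, months 1–4: 4 × 0.75% × kr 5,719,512.00 = kr 171,585.36
Penalty, months 5–8: 4 × 2% × kr 5,719,512.00 = kr 457,560.96
Interest (15%/yr ÷ 12 = 1.25%/month): kr 5,719,512.00 × ((1 + 0.0125)^8 − 1) = kr 597,609.5095…
Total = kr 5,719,512.00 + kr 629,146.3200 + kr 597,609.5095… = kr 6,946,267.83

kr 6,946,267.83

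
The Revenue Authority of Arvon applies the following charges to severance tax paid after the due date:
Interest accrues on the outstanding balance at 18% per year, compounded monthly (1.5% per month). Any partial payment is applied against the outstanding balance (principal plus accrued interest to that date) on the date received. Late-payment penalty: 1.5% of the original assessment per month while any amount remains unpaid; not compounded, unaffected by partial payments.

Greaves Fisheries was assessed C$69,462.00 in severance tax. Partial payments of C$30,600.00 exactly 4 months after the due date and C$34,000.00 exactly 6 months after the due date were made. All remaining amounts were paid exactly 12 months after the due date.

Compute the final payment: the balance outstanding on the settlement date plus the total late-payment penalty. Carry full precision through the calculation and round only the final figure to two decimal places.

Balance at month 4: C$69,462.0000 × (1 + 0.015)^4 = C$73,724.4350…
After C$30,600.00 payment: C$73,724.4350… − C$30,600.00 = C$43,124.4350…
Balance at month 6: C$43,124.4350… × (1 + 0.015)^2 = C$44,427.8710…
After C$34,000.00 payment: C$44,427.8710… − C$34,000.00 = C$10,427.8710…
Balance at month 12: C$10,427.8710… × (1 + 0.015)^6 = C$11,402.2853…
Penalty: 12 × 1.5% × C$69,462.00 = C$12,503.16
Final settlement = outstanding balance + penalty = C$11,402.2853… + C$12,503.16 = C$23,905.45

C$23,905.45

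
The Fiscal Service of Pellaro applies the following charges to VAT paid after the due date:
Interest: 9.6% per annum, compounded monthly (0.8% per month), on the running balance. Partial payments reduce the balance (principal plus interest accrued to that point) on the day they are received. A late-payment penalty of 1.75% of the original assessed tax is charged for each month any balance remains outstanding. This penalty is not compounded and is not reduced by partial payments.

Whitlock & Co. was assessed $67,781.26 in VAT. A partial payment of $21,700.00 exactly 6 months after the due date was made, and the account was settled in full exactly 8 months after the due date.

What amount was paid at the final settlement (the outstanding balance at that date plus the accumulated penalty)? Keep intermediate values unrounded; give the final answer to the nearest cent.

Balance at month 6: $67,781.2600 × (1 + 0.008)^6 = $71,100.5287…
After $21,700.00 payment: $71,100.5287… − $21,700.00 = $49,400.5287…
Balance at month 8: $49,400.5287… × (1 + 0.008)^2 = $50,194.0988…
Penalty: 8 × 1.75% × $67,781.26 = $9,489.38…
Final settlement = outstanding balance + penalty = $50,194.0988… + $9,489.38… = $59,683.48

$59,683.48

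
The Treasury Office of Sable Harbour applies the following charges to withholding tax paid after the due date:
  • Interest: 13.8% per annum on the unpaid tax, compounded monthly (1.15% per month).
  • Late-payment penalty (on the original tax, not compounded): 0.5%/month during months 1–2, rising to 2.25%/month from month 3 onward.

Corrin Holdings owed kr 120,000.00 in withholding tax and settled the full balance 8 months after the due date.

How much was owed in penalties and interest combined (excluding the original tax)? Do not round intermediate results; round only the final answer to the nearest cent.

kr 28,894.73

Penalty, months 1–2: 2 × 0.5% × kr 120,000.00 = kr 1,200.00
Penalty, months 3–8: 6 × 2.25% × kr 120,000.00 = kr 16,200.00
Interest: kr 120,000.00 × ((1 + 0.0115)^8 − 1) = kr 120,000.00 × 0.0957894… = kr 11,494.7286…
Penalties + interest = kr 17,400.0000 + kr 11,494.7286… = kr 28,894.73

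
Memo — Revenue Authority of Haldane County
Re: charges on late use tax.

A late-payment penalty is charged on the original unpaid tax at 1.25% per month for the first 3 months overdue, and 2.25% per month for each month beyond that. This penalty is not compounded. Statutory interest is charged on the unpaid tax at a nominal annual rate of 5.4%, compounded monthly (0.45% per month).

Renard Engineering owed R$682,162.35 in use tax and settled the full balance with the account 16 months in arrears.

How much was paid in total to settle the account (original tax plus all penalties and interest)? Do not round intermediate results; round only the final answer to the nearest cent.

R$958,084.59

Penalty, months 1–3: 3 × 1.25% × R$682,162.35 = R$25,581.09…
Penalty, months 4–16: 13 × 2.25% × R$682,162.35 = R$199,532.49…
Interest: R$682,162.35 × ((1 + 0.0045)^16 − 1) = R$682,162.35 × 0.0744818… = R$50,808.6691…
Total = R$682,162.35 + R$225,113.5755 + R$50,808.6691… = R$958,084.59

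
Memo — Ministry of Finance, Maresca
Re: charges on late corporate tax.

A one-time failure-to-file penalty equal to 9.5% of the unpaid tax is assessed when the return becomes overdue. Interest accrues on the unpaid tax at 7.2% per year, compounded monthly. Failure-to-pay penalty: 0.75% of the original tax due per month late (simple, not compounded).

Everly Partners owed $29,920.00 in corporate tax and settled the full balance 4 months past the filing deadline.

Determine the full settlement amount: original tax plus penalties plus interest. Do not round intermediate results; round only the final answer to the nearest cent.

Failure-to-file penalty: 9.5% × $29,920.00 = $2,842.40
Failure-to-pay penalty = 0.75% × $29,920.00 × 4 mo = $897.60
Interest (7.2%/yr ÷ 12 = 0.6%/month): $29,920.00 × ((1 + 0.006)^4 − 1) = $724.5686…
Total = $29,920.00 + $3,740.0000 + $724.5686… = $34,384.57

$34,384.57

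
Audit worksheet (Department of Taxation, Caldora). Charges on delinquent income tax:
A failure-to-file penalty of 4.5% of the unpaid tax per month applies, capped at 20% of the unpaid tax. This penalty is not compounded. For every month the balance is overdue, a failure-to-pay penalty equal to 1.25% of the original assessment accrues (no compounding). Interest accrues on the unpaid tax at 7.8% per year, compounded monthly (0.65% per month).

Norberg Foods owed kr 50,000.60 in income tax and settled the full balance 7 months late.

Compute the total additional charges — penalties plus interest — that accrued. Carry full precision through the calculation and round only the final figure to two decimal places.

kr 16,695.05

Failure-to-file: 7 × 4.5% × kr 50,000.60 = kr 15,750.19…, capped at 20% × kr 50,000.60 = kr 10,000.12
Failure-to-pay penalty = 1.25% × kr 50,000.60 × 7 mo = kr 4,375.05…
Interest: kr 50,000.60 × ((1 + 0.0065)^7 − 1) = kr 50,000.60 × 0.0463969… = kr 2,319.8741…
Penalties + interest = kr 14,375.1725 + kr 2,319.8741… = kr 16,695.05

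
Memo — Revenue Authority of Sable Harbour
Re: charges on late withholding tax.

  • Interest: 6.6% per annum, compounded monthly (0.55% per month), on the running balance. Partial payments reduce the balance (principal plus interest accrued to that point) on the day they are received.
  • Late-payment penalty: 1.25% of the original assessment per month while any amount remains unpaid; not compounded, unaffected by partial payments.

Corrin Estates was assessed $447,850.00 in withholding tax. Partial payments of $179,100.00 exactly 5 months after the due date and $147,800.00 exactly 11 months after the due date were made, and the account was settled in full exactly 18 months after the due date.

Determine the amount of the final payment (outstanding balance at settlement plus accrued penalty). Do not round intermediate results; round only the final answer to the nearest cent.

Balance at month 5: $447,850.0000 × (1 + 0.0055)^5 = $460,302.0968…
After $179,100.00 payment: $460,302.0968… − $179,100.00 = $281,202.0968…
Balance at month 11: $281,202.0968… × (1 + 0.0055)^6 = $290,610.3010…
After $147,800.00 payment: $290,610.3010… − $147,800.00 = $142,810.3010…
Balance at month 18: $142,810.3010… × (1 + 0.0055)^7 = $148,400.0540…
Penalty: 18 × 1.25% × $447,850.00 = $100,766.25
Final settlement = outstanding balance + penalty = $148,400.0540… + $100,766.25 = $249,166.30

$249,166.30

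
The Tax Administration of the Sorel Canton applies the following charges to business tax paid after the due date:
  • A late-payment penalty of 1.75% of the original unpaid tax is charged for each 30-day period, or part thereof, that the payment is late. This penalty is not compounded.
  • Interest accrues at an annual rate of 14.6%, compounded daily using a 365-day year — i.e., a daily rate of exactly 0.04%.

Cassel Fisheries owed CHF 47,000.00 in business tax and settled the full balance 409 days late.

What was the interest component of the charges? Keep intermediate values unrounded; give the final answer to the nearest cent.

Interest: CHF 47,000.00 × ((1 + 0.0004)^409 − 1) = CHF 47,000.00 × 0.17770460… = CHF 8,352.1161…

CHF 8,352.12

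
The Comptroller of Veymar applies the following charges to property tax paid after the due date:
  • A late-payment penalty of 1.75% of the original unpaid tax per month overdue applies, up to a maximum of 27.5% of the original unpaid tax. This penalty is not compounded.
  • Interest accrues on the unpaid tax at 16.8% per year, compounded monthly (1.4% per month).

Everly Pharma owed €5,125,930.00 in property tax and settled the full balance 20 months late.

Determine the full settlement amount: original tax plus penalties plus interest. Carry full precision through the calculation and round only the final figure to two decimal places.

€8,178,743.86

Penalty (uncapped): 20 × 1.75% × €5,125,930.00 = €1,794,075.50; cap = 27.5% × €5,125,930.00 = €1,409,630.75 → penalty = €1,409,630.75
Interest: €5,125,930.00 × ((1 + 0.014)^20 − 1) = €5,125,930.00 × 0.3205629… = €1,643,183.1098…
Total = €5,125,930.00 + €1,409,630.7500 + €1,643,183.1098… = €8,178,743.86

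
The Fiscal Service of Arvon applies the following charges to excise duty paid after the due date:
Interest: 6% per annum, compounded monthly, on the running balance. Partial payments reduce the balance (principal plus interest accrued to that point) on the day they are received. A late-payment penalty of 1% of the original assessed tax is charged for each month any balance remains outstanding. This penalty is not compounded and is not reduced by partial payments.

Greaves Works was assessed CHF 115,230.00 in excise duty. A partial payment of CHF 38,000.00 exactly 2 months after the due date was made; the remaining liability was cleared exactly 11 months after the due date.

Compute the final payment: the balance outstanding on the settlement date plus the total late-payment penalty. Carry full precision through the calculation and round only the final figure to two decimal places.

CHF 94,659.19

Monthly rate = 6% ÷ 12 = 0.5%
Balance at month 2: CHF 115,230.0000 × (1 + 0.005)^2 = CHF 116,385.1808…
After CHF 38,000.00 payment: CHF 116,385.1808… − CHF 38,000.00 = CHF 78,385.1808…
Balance at month 11: CHF 78,385.1808… × (1 + 0.005)^9 = CHF 81,983.8898…
Penalty: 11 × 1% × CHF 115,230.00 = CHF 12,675.30
Final settlement = outstanding balance + penalty = CHF 81,983.8898… + CHF 12,675.30 = CHF 94,659.19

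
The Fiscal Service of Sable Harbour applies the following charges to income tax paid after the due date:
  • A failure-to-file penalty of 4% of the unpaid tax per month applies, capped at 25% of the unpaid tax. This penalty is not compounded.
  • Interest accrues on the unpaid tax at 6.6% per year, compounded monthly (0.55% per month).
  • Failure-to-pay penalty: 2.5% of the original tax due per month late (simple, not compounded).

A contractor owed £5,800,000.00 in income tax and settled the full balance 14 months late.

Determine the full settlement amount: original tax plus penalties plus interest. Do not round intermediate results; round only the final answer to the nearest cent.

Failure-to-file: 14 × 4% × £5,800,000.00 = £3,248,000.00, capped at 25% × £5,800,000.00 = £1,450,000.00
Failure-to-pay penalty: 14 × 2.5% × £5,800,000.00 = £2,030,000.00
Interest: £5,800,000.00 × ((1 + 0.0055)^14 − 1) = £5,800,000.00 × 0.0798142… = £462,922.5725…
Total = £5,800,000.00 + £3,480,000.0000 + £462,922.5725… = £9,742,922.57

£9,742,922.57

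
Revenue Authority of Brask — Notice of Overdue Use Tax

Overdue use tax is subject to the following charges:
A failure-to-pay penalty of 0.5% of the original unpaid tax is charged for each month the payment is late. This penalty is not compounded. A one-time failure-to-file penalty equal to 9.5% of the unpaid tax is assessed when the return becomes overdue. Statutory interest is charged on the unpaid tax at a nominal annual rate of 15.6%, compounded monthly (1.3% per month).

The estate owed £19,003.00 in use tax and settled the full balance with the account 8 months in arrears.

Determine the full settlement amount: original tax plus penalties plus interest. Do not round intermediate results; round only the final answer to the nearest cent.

Failure-to-file penalty: 9.5% × £19,003.00 = £1,805.29…
Failure-to-pay penalty = 0.5% × £19,003.00 × 8 mo = £760.12
Interest: £19,003.00 × ((1 + 0.013)^8 − 1) = £19,003.00 × 0.1088571… = £2,068.6106…
Total = £19,003.00 + £2,565.4050 + £2,068.6106… = £23,637.02

£23,637.02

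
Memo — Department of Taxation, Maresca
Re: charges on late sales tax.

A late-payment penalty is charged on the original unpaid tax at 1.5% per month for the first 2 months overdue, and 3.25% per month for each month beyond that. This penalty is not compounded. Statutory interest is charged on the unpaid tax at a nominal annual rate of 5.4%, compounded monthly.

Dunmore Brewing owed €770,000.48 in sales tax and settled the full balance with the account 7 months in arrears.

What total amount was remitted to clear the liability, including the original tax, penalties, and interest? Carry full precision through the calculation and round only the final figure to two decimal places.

Penalty, months 1–2: 2 × 1.5% × €770,000.48 = €23,100.01…
Penalty, months 3–7: 5 × 3.25% × €770,000.48 = €125,125.08…
Interest (5.4%/yr ÷ 12 = 0.45%/month): €770,000.48 × ((1 + 0.0045)^7 − 1) = €24,584.9247…
Total = €770,000.48 + €148,225.0924 + €24,584.9247… = €942,810.50

€942,810.50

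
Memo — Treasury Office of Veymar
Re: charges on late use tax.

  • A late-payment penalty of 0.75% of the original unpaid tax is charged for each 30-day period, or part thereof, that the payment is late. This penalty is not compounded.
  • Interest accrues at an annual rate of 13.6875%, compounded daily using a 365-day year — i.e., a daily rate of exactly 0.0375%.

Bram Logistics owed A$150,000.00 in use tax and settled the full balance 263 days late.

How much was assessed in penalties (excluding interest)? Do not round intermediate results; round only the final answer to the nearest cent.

A$10,125.00

Penalty periods: ⌈263/30⌉ = 9; penalty = 9 × 0.75% × A$150,000.00 = A$10,125.00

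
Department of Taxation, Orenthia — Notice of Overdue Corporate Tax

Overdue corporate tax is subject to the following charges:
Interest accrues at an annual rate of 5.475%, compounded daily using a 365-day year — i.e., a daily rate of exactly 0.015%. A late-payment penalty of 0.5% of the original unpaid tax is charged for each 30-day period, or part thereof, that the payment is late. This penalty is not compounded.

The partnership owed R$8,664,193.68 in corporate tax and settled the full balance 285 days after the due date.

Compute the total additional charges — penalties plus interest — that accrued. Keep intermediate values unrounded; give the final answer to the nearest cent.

Penalty periods: ⌈285/30⌉ = 10; penalty = 10 × 0.5% × R$8,664,193.68 = R$433,209.68…
Interest: R$8,664,193.68 × ((1 + 0.00015)^285 − 1) = R$8,664,193.68 × 0.04367360… = R$378,396.5035…
Penalties + interest = R$433,209.6840 + R$378,396.5035… = R$811,606.19

R$811,606.19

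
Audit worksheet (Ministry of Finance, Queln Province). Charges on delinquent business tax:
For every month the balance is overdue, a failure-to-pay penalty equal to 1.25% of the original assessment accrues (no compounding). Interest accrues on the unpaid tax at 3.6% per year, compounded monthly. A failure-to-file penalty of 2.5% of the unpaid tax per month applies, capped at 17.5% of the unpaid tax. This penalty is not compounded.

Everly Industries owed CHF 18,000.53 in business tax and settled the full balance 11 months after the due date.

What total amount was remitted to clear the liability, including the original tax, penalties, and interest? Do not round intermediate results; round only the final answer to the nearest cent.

CHF 24,228.70

Failure-to-file: 11 × 2.5% × CHF 18,000.53 = CHF 4,950.15…, capped at 17.5% × CHF 18,000.53 = CHF 3,150.09…
Failure-to-pay penalty = 1.25% × CHF 18,000.53 × 11 mo = CHF 2,475.07…
Interest (3.6%/yr ÷ 12 = 0.3%/month): CHF 18,000.53 × ((1 + 0.003)^11 − 1) = CHF 603.0084…
Total = CHF 18,000.53 + CHF 5,625.1656… + CHF 603.0084… = CHF 24,228.70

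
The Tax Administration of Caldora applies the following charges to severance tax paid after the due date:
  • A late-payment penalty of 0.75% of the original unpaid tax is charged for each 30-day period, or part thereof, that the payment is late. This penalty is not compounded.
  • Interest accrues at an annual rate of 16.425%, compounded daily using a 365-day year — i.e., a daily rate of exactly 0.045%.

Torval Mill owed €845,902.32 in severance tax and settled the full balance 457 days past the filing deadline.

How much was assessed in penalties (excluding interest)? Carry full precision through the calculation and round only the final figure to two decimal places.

Penalty periods: ⌈457/30⌉ = 16; penalty = 16 × 0.75% × €845,902.32 = €101,508.28…

€101,508.28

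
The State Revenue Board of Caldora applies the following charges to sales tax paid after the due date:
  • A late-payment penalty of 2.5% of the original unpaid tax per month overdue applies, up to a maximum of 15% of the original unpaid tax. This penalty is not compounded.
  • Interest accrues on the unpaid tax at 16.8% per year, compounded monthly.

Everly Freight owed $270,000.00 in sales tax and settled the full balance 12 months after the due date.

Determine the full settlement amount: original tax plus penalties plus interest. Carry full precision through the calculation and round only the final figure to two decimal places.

$359,520.96

Penalty (uncapped): 12 × 2.5% × $270,000.00 = $81,000.00; cap = 15% × $270,000.00 = $40,500.00 → penalty = $40,500.00
Interest (16.8%/yr ÷ 12 = 1.4%/month): $270,000.00 × ((1 + 0.014)^12 − 1) = $49,020.9648…
Total = $270,000.00 + $40,500.0000 + $49,020.9648… = $359,520.96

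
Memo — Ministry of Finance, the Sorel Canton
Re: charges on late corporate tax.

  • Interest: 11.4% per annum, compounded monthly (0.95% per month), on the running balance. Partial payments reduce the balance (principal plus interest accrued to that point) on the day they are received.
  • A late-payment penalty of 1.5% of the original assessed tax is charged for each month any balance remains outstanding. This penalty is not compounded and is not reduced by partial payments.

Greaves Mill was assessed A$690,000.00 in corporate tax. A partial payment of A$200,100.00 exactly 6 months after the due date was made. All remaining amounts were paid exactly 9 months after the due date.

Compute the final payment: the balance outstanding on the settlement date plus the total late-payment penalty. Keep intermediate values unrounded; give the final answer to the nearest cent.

A$638,580.02

Balance at month 6: A$690,000.0000 × (1 + 0.0095)^6 = A$730,276.0039…
After A$200,100.00 payment: A$730,276.0039… − A$200,100.00 = A$530,176.0039…
Balance at month 9: A$530,176.0039… × (1 + 0.0095)^3 = A$545,430.0197…
Penalty: 9 × 1.5% × A$690,000.00 = A$93,150.00
Final settlement = outstanding balance + penalty = A$545,430.0197… + A$93,150.00 = A$638,580.02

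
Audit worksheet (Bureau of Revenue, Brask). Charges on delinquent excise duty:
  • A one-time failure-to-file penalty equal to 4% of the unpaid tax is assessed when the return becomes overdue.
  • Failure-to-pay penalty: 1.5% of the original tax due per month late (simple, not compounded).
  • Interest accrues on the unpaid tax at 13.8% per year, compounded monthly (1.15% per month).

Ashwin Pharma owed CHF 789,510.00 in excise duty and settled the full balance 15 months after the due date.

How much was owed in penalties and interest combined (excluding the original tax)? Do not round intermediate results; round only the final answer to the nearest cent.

Failure-to-file penalty: 4% × CHF 789,510.00 = CHF 31,580.40
Failure-to-pay penalty = 1.5% × CHF 789,510.00 × 15 mo = CHF 177,639.75
Interest: CHF 789,510.00 × ((1 + 0.0115)^15 − 1) = CHF 789,510.00 × 0.1871027… = CHF 147,719.4825…
Penalties + interest = CHF 209,220.1500 + CHF 147,719.4825… = CHF 356,939.63

CHF 356,939.63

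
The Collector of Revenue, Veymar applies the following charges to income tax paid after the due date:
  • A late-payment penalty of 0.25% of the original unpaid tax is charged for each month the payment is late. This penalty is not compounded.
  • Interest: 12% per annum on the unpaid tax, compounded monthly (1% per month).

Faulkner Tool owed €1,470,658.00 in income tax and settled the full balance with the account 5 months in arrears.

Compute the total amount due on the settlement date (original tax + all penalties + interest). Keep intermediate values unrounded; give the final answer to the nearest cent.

Late-payment penalty: 5 × 0.25% × €1,470,658.00 = €18,383.23…
Interest: €1,470,658.00 × ((1 + 0.01)^5 − 1) = €1,470,658.00 × 0.0510101… = €75,018.3383…
Total = €1,470,658.00 + €18,383.2250 + €75,018.3383… = €1,564,059.56

€1,564,059.56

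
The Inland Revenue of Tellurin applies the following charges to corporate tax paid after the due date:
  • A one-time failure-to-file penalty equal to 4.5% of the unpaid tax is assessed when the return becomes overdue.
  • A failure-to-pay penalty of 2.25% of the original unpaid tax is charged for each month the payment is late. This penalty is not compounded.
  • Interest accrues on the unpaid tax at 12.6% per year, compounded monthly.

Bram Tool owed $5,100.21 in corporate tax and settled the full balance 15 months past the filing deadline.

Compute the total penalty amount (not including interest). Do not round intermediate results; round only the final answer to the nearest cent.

$1,950.83

Failure-to-file penalty: 4.5% × $5,100.21 = $229.51…
Failure-to-pay penalty = 2.25% × $5,100.21 × 15 mo = $1,721.32…
Total penalty = $229.51… + $1,721.32… = $1,950.83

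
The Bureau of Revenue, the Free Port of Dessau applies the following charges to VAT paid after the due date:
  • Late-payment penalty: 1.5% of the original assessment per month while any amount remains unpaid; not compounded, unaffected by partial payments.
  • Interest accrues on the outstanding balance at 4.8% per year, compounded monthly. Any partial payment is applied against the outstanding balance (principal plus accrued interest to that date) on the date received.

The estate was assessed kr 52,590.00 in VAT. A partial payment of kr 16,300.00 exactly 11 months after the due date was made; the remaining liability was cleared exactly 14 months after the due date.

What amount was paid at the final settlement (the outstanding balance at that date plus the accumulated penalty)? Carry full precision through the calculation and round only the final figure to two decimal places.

Monthly rate = 4.8% ÷ 12 = 0.4%
Balance at month 11: kr 52,590.0000 × (1 + 0.004)^11 = kr 54,950.7990…
After kr 16,300.00 payment: kr 54,950.7990… − kr 16,300.00 = kr 38,650.7990…
Balance at month 14: kr 38,650.7990… × (1 + 0.004)^3 = kr 39,116.4663…
Penalty: 14 × 1.5% × kr 52,590.00 = kr 11,043.90
Final settlement = outstanding balance + penalty = kr 39,116.4663… + kr 11,043.90 = kr 50,160.37

kr 50,160.37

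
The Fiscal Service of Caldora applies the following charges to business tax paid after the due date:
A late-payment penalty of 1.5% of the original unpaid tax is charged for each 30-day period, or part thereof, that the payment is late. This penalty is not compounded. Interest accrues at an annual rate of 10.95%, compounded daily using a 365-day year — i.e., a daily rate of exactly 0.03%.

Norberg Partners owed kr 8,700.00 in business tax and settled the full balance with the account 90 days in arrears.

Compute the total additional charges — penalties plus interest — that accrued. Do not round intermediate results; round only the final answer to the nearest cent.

kr 629.56

Penalty periods: ⌈90/30⌉ = 3; penalty = 3 × 1.5% × kr 8,700.00 = kr 391.50
Interest: kr 8,700.00 × ((1 + 0.0003)^90 − 1) = kr 8,700.00 × 0.02736364… = kr 238.0637…
Penalties + interest = kr 391.5000 + kr 238.0637… = kr 629.56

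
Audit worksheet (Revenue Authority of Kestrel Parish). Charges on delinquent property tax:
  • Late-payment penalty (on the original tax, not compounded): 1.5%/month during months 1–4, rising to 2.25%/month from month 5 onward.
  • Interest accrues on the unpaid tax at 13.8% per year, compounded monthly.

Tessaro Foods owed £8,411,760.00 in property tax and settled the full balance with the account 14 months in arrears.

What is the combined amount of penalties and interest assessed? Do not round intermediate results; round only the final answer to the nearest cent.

£3,857,685.84

Penalty, months 1–4: 4 × 1.5% × £8,411,760.00 = £504,705.60
Penalty, months 5–14: 10 × 2.25% × £8,411,760.00 = £1,892,646.00
Interest (13.8%/yr ÷ 12 = 1.15%/month): £8,411,760.00 × ((1 + 0.0115)^14 − 1) = £1,460,334.2421…
Penalties + interest = £2,397,351.6000 + £1,460,334.2421… = £3,857,685.84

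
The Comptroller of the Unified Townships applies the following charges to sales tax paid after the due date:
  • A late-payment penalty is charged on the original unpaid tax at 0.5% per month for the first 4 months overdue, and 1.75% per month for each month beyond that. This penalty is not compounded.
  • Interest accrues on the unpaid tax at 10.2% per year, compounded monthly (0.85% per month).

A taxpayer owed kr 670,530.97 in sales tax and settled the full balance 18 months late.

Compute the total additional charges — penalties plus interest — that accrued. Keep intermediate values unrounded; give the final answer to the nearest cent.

Penalty, months 1–4: 4 × 0.5% × kr 670,530.97 = kr 13,410.62…
Penalty, months 5–18: 14 × 1.75% × kr 670,530.97 = kr 164,280.09…
Interest: kr 670,530.97 × ((1 + 0.0085)^18 − 1) = kr 670,530.97 × 0.1645717… = kr 110,350.4462…
Penalties + interest = kr 177,690.7071… + kr 110,350.4462… = kr 288,041.15

kr 288,041.15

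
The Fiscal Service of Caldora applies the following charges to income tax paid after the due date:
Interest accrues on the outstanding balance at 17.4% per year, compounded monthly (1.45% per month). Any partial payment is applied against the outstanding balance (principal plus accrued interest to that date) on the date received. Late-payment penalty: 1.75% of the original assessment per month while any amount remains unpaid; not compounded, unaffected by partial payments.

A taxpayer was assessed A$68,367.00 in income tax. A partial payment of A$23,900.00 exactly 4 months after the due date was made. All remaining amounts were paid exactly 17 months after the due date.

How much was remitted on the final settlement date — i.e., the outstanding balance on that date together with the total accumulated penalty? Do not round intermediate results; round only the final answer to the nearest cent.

Balance at month 4: A$68,367.0000 × (1 + 0.0145)^4 = A$72,419.3677…
After A$23,900.00 payment: A$72,419.3677… − A$23,900.00 = A$48,519.3677…
Balance at month 17: A$48,519.3677… × (1 + 0.0145)^13 = A$58,504.8406…
Penalty: 17 × 1.75% × A$68,367.00 = A$20,339.18…
Final settlement = outstanding balance + penalty = A$58,504.8406… + A$20,339.18… = A$78,844.02

A$78,844.02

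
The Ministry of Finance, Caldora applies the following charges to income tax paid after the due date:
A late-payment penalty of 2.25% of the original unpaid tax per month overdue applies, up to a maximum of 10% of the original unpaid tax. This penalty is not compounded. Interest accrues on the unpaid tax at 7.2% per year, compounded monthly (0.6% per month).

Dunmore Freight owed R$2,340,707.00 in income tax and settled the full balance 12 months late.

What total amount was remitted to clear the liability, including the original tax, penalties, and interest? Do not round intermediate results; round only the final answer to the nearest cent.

R$2,748,982.87

Penalty (uncapped): 12 × 2.25% × R$2,340,707.00 = R$631,990.89; cap = 10% × R$2,340,707.00 = R$234,070.70 → penalty = R$234,070.70
Interest: R$2,340,707.00 × ((1 + 0.006)^12 − 1) = R$2,340,707.00 × 0.0744242… = R$174,205.1704…
Total = R$2,340,707.00 + R$234,070.7000 + R$174,205.1704… = R$2,748,982.87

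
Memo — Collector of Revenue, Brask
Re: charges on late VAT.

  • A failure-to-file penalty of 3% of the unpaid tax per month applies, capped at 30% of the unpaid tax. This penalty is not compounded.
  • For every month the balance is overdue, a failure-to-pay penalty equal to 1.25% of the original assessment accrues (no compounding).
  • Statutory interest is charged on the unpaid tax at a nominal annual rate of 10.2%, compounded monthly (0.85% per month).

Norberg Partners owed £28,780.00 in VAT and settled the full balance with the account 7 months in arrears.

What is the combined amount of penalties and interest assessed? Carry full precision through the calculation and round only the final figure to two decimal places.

£10,318.75

Failure-to-file: 7 × 3% × £28,780.00 = £6,043.80 (under the 30% cap)
Failure-to-pay penalty: 7 × 1.25% × £28,780.00 = £2,518.25
Interest: £28,780.00 × ((1 + 0.0085)^7 − 1) = £28,780.00 × 0.0610389… = £1,756.7003…
Penalties + interest = £8,562.0500 + £1,756.7003… = £10,318.75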